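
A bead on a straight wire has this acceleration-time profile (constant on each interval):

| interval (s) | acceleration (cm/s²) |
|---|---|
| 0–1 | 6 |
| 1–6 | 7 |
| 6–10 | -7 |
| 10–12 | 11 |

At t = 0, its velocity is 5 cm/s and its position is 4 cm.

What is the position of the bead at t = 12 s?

On each constant-a segment, Δv = aΔt and Δx = v₀Δt + ½aΔt²; chain segment to segment.
0–1 s: v starts 5 cm/s; Δx = 5·1 + ½·6·1² = 8 cm; v ends 11 cm/s.
1–6 s: v starts 11 cm/s; Δx = 11·5 + ½·7·5² = 142.5 cm; v ends 46 cm/s.
6–10 s: v starts 46 cm/s; Δx = 46·4 + ½·-7·4² = 128 cm; v ends 18 cm/s.
10–12 s: v starts 18 cm/s; Δx = 18·2 + ½·11·2² = 58 cm; v ends 40 cm/s.
x(12) = 4 + Σ Δx = 340.5 cm.

340.5 cm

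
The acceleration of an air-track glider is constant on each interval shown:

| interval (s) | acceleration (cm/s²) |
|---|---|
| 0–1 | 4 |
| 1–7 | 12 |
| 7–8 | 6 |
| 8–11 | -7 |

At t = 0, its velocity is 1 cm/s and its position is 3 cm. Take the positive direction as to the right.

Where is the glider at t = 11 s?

549.5 cm

On each constant-a segment, Δv = aΔt and Δx = v₀Δt + ½aΔt²; chain segment to segment.
0–1 s: v starts 1 cm/s; Δx = 1·1 + ½·4·1² = 3 cm; v ends 5 cm/s.
1–7 s: v starts 5 cm/s; Δx = 5·6 + ½·12·6² = 246 cm; v ends 77 cm/s.
7–8 s: v starts 77 cm/s; Δx = 77·1 + ½·6·1² = 80 cm; v ends 83 cm/s.
8–11 s: v starts 83 cm/s; Δx = 83·3 + ½·-7·3² = 217.5 cm; v ends 62 cm/s.
x(11) = 3 + Σ Δx = 549.5 cm.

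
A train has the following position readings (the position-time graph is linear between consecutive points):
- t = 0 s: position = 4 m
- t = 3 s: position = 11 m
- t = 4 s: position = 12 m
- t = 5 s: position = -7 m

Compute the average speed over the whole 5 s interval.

Average speed = (total path length)/(elapsed time); on a piecewise-linear x-t graph the path length is Σ|Δx|.
0–3 s: |Δx| = |11 − 4| = 7 m
3–4 s: |Δx| = |12 − 11| = 1 m
4–5 s: |Δx| = |-7 − 12| = 19 m
Total path = 27 m; average speed = 27/5 = 5.4 m/s.

5.4 m/s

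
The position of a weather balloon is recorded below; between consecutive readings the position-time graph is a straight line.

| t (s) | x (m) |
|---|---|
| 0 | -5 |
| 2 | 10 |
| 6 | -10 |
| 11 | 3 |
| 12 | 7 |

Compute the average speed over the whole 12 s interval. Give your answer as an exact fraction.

13/3 m/s

Average speed = (total path length)/(elapsed time); on a piecewise-linear x-t graph the path length is Σ|Δx|.
0–2 s: |Δx| = |10 − -5| = 15 m
2–6 s: |Δx| = |-10 − 10| = 20 m
6–11 s: |Δx| = |3 − -10| = 13 m
11–12 s: |Δx| = |7 − 3| = 4 m
Total path = 52 m; average speed = 52/12 = 13/3 m/s.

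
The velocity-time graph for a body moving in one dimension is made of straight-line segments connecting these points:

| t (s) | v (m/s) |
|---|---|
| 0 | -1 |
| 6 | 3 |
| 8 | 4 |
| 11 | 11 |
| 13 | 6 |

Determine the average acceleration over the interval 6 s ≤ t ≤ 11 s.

Average acceleration = Δv/Δt = (11 − 3)/(11 − 6) = 1.6 m/s².

1.6 m/s²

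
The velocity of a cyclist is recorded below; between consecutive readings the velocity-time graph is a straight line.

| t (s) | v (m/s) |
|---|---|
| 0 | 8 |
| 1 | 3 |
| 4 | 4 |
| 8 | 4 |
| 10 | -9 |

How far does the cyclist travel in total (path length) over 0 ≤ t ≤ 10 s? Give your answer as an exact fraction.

Total distance travelled is ∫|v| dt — sum the magnitudes of each area piece.
0–1 s: |½(8 + 3)(1)| = 5.5 m
1–4 s: |½(3 + 4)(3)| = 10.5 m
4–8 s: |4| × 4 = 16 m
8–10 s: v = 0 at t = 112/13 s; triangle areas 16/13 + 81/13 = 97/13 m
Total distance = 513/13 m

513/13 m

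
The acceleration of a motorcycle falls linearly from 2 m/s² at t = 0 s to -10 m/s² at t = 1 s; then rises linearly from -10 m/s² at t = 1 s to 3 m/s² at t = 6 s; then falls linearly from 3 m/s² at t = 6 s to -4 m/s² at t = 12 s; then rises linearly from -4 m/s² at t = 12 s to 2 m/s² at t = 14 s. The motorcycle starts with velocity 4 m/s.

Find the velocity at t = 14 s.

Δv equals the area under the a-t graph; then v = v₀ + Δv.
0–1 s: ½(2 + -10)(1) = -4 m/s
1–6 s: ½(-10 + 3)(5) = -17.5 m/s
6–12 s: ½(3 + -4)(6) = -3 m/s
12–14 s: ½(-4 + 2)(2) = -2 m/s
Δv = -26.5 m/s, so v(14) = 4 + (-26.5) = -22.5 m/s.

-22.5 m/s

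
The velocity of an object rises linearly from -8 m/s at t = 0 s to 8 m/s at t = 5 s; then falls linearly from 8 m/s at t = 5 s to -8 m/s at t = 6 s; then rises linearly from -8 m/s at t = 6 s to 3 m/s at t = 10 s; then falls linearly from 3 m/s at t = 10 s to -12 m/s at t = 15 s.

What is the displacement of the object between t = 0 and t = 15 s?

Displacement is the signed area under the v-t curve.
0–5 s: ½(-8 + 8)(5) = 0 m
5–6 s: ½(8 + -8)(1) = 0 m
6–10 s: ½(-8 + 3)(4) = -10 m
10–15 s: ½(3 + -12)(5) = -22.5 m
Net displacement = -32.5 m

-32.5 m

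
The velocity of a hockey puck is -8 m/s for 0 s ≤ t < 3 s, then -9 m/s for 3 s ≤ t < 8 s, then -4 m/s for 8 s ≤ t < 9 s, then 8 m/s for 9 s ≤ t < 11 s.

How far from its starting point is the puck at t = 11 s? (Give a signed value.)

Displacement is the signed area under the v-t curve.
0–3 s: -8 × 3 = -24 m
3–8 s: -9 × 5 = -45 m
8–9 s: -4 × 1 = -4 m
9–11 s: 8 × 2 = 16 m
Net displacement = -57 m

-57 m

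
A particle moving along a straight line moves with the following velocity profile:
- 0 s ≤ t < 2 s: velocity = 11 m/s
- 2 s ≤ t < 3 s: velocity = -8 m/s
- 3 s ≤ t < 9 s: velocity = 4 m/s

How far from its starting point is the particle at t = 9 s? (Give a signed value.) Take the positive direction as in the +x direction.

38 m

Displacement is the signed area under the v-t curve.
0–2 s: 11 × 2 = 22 m
2–3 s: -8 × 1 = -8 m
3–9 s: 4 × 6 = 24 m
Net displacement = 38 m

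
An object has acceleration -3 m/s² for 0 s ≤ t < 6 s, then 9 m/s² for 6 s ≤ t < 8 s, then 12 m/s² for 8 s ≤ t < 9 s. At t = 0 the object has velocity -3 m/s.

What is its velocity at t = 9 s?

Δv equals the area under the a-t graph; then v = v₀ + Δv.
0–6 s: -3 × 6 = -18 m/s
6–8 s: 9 × 2 = 18 m/s
8–9 s: 12 × 1 = 12 m/s
Δv = 12 m/s, so v(9) = -3 + (12) = 9 m/s.

9 m/s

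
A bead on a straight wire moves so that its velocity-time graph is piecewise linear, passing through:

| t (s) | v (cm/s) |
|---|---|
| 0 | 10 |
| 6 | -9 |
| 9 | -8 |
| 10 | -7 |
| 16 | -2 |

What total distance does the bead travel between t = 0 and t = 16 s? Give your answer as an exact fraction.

Distance (not displacement) is the total path length: add the absolute areas under v-t.
0–6 s: v = 0 at t = 60/19 s; triangle areas 300/19 + 243/19 = 543/19 cm
6–9 s: |½(-9 + -8)(3)| = 25.5 cm
9–10 s: |½(-8 + -7)(1)| = 7.5 cm
10–16 s: |½(-7 + -2)(6)| = 27 cm
Total distance = 1683/19 cm

1683/19 cm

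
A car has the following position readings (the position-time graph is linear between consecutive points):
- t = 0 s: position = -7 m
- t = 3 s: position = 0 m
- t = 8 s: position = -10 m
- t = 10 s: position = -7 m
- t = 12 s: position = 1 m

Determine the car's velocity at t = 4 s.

-2 m/s

Velocity is the slope of the x-t graph on 3–8 s: (-10 − 0)/(8 − 3) = -2 m/s.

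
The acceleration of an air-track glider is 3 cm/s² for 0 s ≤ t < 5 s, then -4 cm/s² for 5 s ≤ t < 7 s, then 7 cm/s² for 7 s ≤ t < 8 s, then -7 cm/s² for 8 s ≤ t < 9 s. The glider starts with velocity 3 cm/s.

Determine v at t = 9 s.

10 cm/s

Δv equals the area under the a-t graph; then v = v₀ + Δv.
0–5 s: 3 × 5 = 15 cm/s
5–7 s: -4 × 2 = -8 cm/s
7–8 s: 7 × 1 = 7 cm/s
8–9 s: -7 × 1 = -7 cm/s
Δv = 7 cm/s, so v(9) = 3 + (7) = 10 cm/s.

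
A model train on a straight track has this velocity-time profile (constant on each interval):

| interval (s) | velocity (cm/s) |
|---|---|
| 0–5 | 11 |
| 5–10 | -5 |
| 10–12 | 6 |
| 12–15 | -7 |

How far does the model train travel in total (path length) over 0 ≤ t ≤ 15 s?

113 cm

Distance (not displacement) is the total path length: add the absolute areas under v-t.
0–5 s: |11| × 5 = 55 cm
5–10 s: |-5| × 5 = 25 cm
10–12 s: |6| × 2 = 12 cm
12–15 s: |-7| × 3 = 21 cm
Total distance = 113 cm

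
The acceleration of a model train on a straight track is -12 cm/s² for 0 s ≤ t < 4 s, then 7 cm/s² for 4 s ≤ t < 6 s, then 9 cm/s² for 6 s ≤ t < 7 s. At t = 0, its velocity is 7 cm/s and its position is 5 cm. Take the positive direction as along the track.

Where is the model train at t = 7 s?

-153.5 cm

On each constant-a segment, Δv = aΔt and Δx = v₀Δt + ½aΔt²; chain segment to segment.
0–4 s: v starts 7 cm/s; Δx = 7·4 + ½·-12·4² = -68 cm; v ends -41 cm/s.
4–6 s: v starts -41 cm/s; Δx = -41·2 + ½·7·2² = -68 cm; v ends -27 cm/s.
6–7 s: v starts -27 cm/s; Δx = -27·1 + ½·9·1² = -22.5 cm; v ends -18 cm/s.
x(7) = 5 + Σ Δx = -153.5 cm.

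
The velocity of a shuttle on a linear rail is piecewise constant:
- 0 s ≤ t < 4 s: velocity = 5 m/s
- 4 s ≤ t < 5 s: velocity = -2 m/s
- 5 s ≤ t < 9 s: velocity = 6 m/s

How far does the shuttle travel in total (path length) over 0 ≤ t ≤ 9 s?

Distance (not displacement) is the total path length: add the absolute areas under v-t.
0–4 s: |5| × 4 = 20 m
4–5 s: |-2| × 1 = 2 m
5–9 s: |6| × 4 = 24 m
Total distance = 46 m

46 m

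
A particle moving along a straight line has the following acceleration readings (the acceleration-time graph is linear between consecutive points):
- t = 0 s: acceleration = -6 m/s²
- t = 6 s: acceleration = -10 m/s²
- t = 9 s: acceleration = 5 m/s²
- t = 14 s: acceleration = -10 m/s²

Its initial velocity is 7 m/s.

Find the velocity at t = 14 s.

Δv equals the area under the a-t graph; then v = v₀ + Δv.
0–6 s: ½(-6 + -10)(6) = -48 m/s
6–9 s: ½(-10 + 5)(3) = -7.5 m/s
9–14 s: ½(5 + -10)(5) = -12.5 m/s
Δv = -68 m/s, so v(14) = 7 + (-68) = -61 m/s.

-61 m/s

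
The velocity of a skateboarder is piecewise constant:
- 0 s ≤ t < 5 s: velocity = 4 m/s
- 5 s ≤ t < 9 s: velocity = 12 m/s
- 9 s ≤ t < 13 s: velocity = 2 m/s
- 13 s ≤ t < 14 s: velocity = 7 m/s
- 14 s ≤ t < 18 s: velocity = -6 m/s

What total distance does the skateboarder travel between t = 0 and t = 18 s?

Total distance travelled is ∫|v| dt — sum the magnitudes of each area piece.
0–5 s: |4| × 5 = 20 m
5–9 s: |12| × 4 = 48 m
9–13 s: |2| × 4 = 8 m
13–14 s: |7| × 1 = 7 m
14–18 s: |-6| × 4 = 24 m
Total distance = 107 m

107 m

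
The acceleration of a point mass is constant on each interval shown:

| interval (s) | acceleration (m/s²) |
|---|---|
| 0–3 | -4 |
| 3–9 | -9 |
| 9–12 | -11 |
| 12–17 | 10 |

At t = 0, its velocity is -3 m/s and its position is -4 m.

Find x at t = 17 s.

On each constant-a segment, Δv = aΔt and Δx = v₀Δt + ½aΔt²; chain segment to segment.
0–3 s: v starts -3 m/s; Δx = -3·3 + ½·-4·3² = -27 m; v ends -15 m/s.
3–9 s: v starts -15 m/s; Δx = -15·6 + ½·-9·6² = -252 m; v ends -69 m/s.
9–12 s: v starts -69 m/s; Δx = -69·3 + ½·-11·3² = -256.5 m; v ends -102 m/s.
12–17 s: v starts -102 m/s; Δx = -102·5 + ½·10·5² = -385 m; v ends -52 m/s.
x(17) = -4 + Σ Δx = -924.5 m.

-924.5 m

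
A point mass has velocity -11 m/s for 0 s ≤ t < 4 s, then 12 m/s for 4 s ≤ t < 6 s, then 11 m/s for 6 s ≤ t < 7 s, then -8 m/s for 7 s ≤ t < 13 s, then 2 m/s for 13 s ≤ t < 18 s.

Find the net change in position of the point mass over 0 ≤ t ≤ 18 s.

Net displacement equals the area under the velocity-time graph (areas below the axis count negative).
0–4 s: -11 × 4 = -44 m
4–6 s: 12 × 2 = 24 m
6–7 s: 11 × 1 = 11 m
7–13 s: -8 × 6 = -48 m
13–18 s: 2 × 5 = 10 m
Net displacement = -47 m

-47 m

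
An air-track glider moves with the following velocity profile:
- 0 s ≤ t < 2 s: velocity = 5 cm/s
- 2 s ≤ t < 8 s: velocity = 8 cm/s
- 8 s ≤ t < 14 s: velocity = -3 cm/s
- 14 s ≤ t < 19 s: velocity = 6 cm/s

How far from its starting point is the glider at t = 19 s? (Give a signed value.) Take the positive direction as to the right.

Displacement is the signed area under the v-t curve.
0–2 s: 5 × 2 = 10 cm
2–8 s: 8 × 6 = 48 cm
8–14 s: -3 × 6 = -18 cm
14–19 s: 6 × 5 = 30 cm
Net displacement = 70 cm

70 cm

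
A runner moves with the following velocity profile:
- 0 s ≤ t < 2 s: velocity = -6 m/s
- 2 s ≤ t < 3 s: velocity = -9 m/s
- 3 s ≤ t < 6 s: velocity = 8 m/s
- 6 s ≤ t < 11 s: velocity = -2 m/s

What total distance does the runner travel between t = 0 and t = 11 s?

Total distance travelled is ∫|v| dt — sum the magnitudes of each area piece.
0–2 s: |-6| × 2 = 12 m
2–3 s: |-9| × 1 = 9 m
3–6 s: |8| × 3 = 24 m
6–11 s: |-2| × 5 = 10 m
Total distance = 55 m

55 m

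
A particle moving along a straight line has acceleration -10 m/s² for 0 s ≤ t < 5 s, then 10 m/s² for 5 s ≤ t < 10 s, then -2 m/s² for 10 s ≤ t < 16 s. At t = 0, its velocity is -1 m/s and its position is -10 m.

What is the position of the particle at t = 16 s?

On each constant-a segment, Δv = aΔt and Δx = v₀Δt + ½aΔt²; chain segment to segment.
0–5 s: v starts -1 m/s; Δx = -1·5 + ½·-10·5² = -130 m; v ends -51 m/s.
5–10 s: v starts -51 m/s; Δx = -51·5 + ½·10·5² = -130 m; v ends -1 m/s.
10–16 s: v starts -1 m/s; Δx = -1·6 + ½·-2·6² = -42 m; v ends -13 m/s.
x(16) = -10 + Σ Δx = -312 m.

-312 m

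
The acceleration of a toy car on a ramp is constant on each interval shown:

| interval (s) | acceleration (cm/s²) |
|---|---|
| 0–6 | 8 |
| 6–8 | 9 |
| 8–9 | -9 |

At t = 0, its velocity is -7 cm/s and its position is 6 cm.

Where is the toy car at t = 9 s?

262.5 cm

On each constant-a segment, Δv = aΔt and Δx = v₀Δt + ½aΔt²; chain segment to segment.
0–6 s: v starts -7 cm/s; Δx = -7·6 + ½·8·6² = 102 cm; v ends 41 cm/s.
6–8 s: v starts 41 cm/s; Δx = 41·2 + ½·9·2² = 100 cm; v ends 59 cm/s.
8–9 s: v starts 59 cm/s; Δx = 59·1 + ½·-9·1² = 54.5 cm; v ends 50 cm/s.
x(9) = 6 + Σ Δx = 262.5 cm.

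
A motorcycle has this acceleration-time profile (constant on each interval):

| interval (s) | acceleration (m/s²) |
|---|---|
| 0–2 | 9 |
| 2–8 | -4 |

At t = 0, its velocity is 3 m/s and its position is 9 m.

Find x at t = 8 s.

87 m

On each constant-a segment, Δv = aΔt and Δx = v₀Δt + ½aΔt²; chain segment to segment.
0–2 s: v starts 3 m/s; Δx = 3·2 + ½·9·2² = 24 m; v ends 21 m/s.
2–8 s: v starts 21 m/s; Δx = 21·6 + ½·-4·6² = 54 m; v ends -3 m/s.
x(8) = 9 + Σ Δx = 87 m.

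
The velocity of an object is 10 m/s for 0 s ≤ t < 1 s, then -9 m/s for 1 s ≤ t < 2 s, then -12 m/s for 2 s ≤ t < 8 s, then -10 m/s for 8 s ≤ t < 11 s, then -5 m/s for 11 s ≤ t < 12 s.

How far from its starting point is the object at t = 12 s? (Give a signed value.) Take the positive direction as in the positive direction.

Net displacement equals the area under the velocity-time graph (areas below the axis count negative).
0–1 s: 10 × 1 = 10 m
1–2 s: -9 × 1 = -9 m
2–8 s: -12 × 6 = -72 m
8–11 s: -10 × 3 = -30 m
11–12 s: -5 × 1 = -5 m
Net displacement = -106 m

-106 m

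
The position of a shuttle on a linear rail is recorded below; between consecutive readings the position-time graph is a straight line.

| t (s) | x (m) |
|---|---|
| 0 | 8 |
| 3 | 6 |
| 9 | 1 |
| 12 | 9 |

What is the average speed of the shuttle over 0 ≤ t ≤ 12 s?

1.25 m/s

Average speed = (total path length)/(elapsed time); on a piecewise-linear x-t graph the path length is Σ|Δx|.
0–3 s: |Δx| = |6 − 8| = 2 m
3–9 s: |Δx| = |1 − 6| = 5 m
9–12 s: |Δx| = |9 − 1| = 8 m
Total path = 15 m; average speed = 15/12 = 1.25 m/s.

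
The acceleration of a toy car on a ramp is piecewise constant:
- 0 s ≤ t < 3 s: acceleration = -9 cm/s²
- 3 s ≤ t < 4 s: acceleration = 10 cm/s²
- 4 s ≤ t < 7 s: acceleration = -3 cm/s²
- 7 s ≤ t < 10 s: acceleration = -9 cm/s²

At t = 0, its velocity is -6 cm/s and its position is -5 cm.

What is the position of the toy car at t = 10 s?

-310.5 cm

On each constant-a segment, Δv = aΔt and Δx = v₀Δt + ½aΔt²; chain segment to segment.
0–3 s: v starts -6 cm/s; Δx = -6·3 + ½·-9·3² = -58.5 cm; v ends -33 cm/s.
3–4 s: v starts -33 cm/s; Δx = -33·1 + ½·10·1² = -28 cm; v ends -23 cm/s.
4–7 s: v starts -23 cm/s; Δx = -23·3 + ½·-3·3² = -82.5 cm; v ends -32 cm/s.
7–10 s: v starts -32 cm/s; Δx = -32·3 + ½·-9·3² = -136.5 cm; v ends -59 cm/s.
x(10) = -5 + Σ Δx = -310.5 cm.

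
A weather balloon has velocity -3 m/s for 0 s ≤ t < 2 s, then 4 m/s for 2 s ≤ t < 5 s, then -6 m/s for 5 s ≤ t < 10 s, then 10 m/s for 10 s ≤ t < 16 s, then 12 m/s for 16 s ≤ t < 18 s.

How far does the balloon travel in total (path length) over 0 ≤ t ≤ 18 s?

132 m

Total distance travelled is ∫|v| dt — sum the magnitudes of each area piece.
0–2 s: |-3| × 2 = 6 m
2–5 s: |4| × 3 = 12 m
5–10 s: |-6| × 5 = 30 m
10–16 s: |10| × 6 = 60 m
16–18 s: |12| × 2 = 24 m
Total distance = 132 m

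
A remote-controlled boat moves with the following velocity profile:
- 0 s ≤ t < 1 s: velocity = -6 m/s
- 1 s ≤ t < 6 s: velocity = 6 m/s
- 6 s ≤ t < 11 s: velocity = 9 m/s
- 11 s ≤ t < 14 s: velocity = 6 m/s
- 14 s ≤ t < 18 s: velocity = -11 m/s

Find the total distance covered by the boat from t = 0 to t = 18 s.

Total distance travelled is ∫|v| dt — sum the magnitudes of each area piece.
0–1 s: |-6| × 1 = 6 m
1–6 s: |6| × 5 = 30 m
6–11 s: |9| × 5 = 45 m
11–14 s: |6| × 3 = 18 m
14–18 s: |-11| × 4 = 44 m
Total distance = 143 m

143 m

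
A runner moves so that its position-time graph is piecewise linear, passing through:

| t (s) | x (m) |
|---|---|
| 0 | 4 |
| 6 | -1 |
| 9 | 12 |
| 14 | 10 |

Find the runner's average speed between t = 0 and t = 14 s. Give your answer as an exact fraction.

Average speed = (total path length)/(elapsed time); on a piecewise-linear x-t graph the path length is Σ|Δx|.
0–6 s: |Δx| = |-1 − 4| = 5 m
6–9 s: |Δx| = |12 − -1| = 13 m
9–14 s: |Δx| = |10 − 12| = 2 m
Total path = 20 m; average speed = 20/14 = 10/7 m/s.

10/7 m/s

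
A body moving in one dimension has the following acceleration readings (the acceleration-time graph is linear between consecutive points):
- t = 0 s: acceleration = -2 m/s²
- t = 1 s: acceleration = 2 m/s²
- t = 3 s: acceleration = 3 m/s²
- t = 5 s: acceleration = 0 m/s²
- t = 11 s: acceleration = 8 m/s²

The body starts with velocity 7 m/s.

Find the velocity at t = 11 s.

Δv equals the area under the a-t graph; then v = v₀ + Δv.
0–1 s: ½(-2 + 2)(1) = 0 m/s
1–3 s: ½(2 + 3)(2) = 5 m/s
3–5 s: ½(3 + 0)(2) = 3 m/s
5–11 s: ½(0 + 8)(6) = 24 m/s
Δv = 32 m/s, so v(11) = 7 + (32) = 39 m/s.

39 m/s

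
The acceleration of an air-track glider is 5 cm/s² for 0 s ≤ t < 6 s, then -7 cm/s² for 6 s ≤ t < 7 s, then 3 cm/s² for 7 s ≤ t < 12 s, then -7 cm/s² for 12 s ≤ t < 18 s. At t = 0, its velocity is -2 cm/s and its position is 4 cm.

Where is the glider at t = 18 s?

On each constant-a segment, Δv = aΔt and Δx = v₀Δt + ½aΔt²; chain segment to segment.
0–6 s: v starts -2 cm/s; Δx = -2·6 + ½·5·6² = 78 cm; v ends 28 cm/s.
6–7 s: v starts 28 cm/s; Δx = 28·1 + ½·-7·1² = 24.5 cm; v ends 21 cm/s.
7–12 s: v starts 21 cm/s; Δx = 21·5 + ½·3·5² = 142.5 cm; v ends 36 cm/s.
12–18 s: v starts 36 cm/s; Δx = 36·6 + ½·-7·6² = 90 cm; v ends -6 cm/s.
x(18) = 4 + Σ Δx = 339 cm.

339 cm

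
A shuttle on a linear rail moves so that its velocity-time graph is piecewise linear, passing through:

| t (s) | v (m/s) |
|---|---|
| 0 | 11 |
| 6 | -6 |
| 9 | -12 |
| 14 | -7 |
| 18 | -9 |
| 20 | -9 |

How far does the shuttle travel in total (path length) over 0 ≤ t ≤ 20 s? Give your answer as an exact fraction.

Total distance travelled is ∫|v| dt — sum the magnitudes of each area piece.
0–6 s: v = 0 at t = 66/17 s; triangle areas 363/17 + 108/17 = 471/17 m
6–9 s: |½(-6 + -12)(3)| = 27 m
9–14 s: |½(-12 + -7)(5)| = 47.5 m
14–18 s: |½(-7 + -9)(4)| = 32 m
18–20 s: |-9| × 2 = 18 m
Total distance = 5175/34 m

5175/34 m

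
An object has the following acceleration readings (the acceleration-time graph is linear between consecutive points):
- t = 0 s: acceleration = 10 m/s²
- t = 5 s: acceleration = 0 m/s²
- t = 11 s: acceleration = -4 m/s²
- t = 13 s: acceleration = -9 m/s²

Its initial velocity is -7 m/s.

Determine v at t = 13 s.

-7 m/s

Δv equals the area under the a-t graph; then v = v₀ + Δv.
0–5 s: ½(10 + 0)(5) = 25 m/s
5–11 s: ½(0 + -4)(6) = -12 m/s
11–13 s: ½(-4 + -9)(2) = -13 m/s
Δv = 0 m/s, so v(13) = -7 + (0) = -7 m/s.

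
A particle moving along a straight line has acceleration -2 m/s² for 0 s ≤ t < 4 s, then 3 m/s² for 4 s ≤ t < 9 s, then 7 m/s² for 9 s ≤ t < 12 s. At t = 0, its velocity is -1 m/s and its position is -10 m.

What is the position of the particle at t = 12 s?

On each constant-a segment, Δv = aΔt and Δx = v₀Δt + ½aΔt²; chain segment to segment.
0–4 s: v starts -1 m/s; Δx = -1·4 + ½·-2·4² = -20 m; v ends -9 m/s.
4–9 s: v starts -9 m/s; Δx = -9·5 + ½·3·5² = -7.5 m; v ends 6 m/s.
9–12 s: v starts 6 m/s; Δx = 6·3 + ½·7·3² = 49.5 m; v ends 27 m/s.
x(12) = -10 + Σ Δx = 12 m.

12 m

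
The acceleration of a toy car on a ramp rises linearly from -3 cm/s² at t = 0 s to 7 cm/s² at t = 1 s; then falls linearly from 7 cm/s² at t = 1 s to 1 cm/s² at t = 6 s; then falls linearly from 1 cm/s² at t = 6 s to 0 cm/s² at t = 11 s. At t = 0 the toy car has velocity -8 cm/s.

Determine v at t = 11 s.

16.5 cm/s

Δv equals the area under the a-t graph; then v = v₀ + Δv.
0–1 s: ½(-3 + 7)(1) = 2 cm/s
1–6 s: ½(7 + 1)(5) = 20 cm/s
6–11 s: ½(1 + 0)(5) = 2.5 cm/s
Δv = 24.5 cm/s, so v(11) = -8 + (24.5) = 16.5 cm/s.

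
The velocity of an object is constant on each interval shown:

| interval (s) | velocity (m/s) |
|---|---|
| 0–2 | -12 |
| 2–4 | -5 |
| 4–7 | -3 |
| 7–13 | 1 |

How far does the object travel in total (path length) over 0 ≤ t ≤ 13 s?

Distance (not displacement) is the total path length: add the absolute areas under v-t.
0–2 s: |-12| × 2 = 24 m
2–4 s: |-5| × 2 = 10 m
4–7 s: |-3| × 3 = 9 m
7–13 s: |1| × 6 = 6 m
Total distance = 49 m

49 m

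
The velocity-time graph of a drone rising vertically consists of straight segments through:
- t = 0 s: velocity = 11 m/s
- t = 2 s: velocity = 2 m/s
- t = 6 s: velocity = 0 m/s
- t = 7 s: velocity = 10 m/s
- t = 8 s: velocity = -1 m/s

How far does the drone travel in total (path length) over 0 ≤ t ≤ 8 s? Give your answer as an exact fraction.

585/22 m

Distance (not displacement) is the total path length: add the absolute areas under v-t.
0–2 s: |½(11 + 2)(2)| = 13 m
2–6 s: |½(2 + 0)(4)| = 4 m
6–7 s: |½(0 + 10)(1)| = 5 m
7–8 s: v = 0 at t = 87/11 s; triangle areas 50/11 + 1/22 = 101/22 m
Total distance = 585/22 m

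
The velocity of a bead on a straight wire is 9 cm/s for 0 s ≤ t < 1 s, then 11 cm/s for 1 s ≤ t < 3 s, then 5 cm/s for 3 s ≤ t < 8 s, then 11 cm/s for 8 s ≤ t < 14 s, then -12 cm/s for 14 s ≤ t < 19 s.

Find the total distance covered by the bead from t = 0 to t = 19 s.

182 cm

Distance (not displacement) is the total path length: add the absolute areas under v-t.
0–1 s: |9| × 1 = 9 cm
1–3 s: |11| × 2 = 22 cm
3–8 s: |5| × 5 = 25 cm
8–14 s: |11| × 6 = 66 cm
14–19 s: |-12| × 5 = 60 cm
Total distance = 182 cm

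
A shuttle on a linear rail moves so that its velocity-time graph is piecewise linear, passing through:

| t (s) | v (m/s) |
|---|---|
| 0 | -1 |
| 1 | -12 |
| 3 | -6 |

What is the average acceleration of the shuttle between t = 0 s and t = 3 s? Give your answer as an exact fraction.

Average acceleration = Δv/Δt = (-6 − -1)/(3 − 0) = -5/3 m/s².

-5/3 m/s²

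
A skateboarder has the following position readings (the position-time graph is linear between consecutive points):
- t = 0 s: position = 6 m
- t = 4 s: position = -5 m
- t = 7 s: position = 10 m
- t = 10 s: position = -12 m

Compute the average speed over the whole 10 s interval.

Average speed = (total path length)/(elapsed time); on a piecewise-linear x-t graph the path length is Σ|Δx|.
0–4 s: |Δx| = |-5 − 6| = 11 m
4–7 s: |Δx| = |10 − -5| = 15 m
7–10 s: |Δx| = |-12 − 10| = 22 m
Total path = 48 m; average speed = 48/10 = 4.8 m/s.

4.8 m/s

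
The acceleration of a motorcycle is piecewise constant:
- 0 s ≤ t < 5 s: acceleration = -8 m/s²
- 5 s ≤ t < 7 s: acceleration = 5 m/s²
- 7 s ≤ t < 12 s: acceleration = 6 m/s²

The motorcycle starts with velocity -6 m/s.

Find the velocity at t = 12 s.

Δv equals the area under the a-t graph; then v = v₀ + Δv.
0–5 s: -8 × 5 = -40 m/s
5–7 s: 5 × 2 = 10 m/s
7–12 s: 6 × 5 = 30 m/s
Δv = 0 m/s, so v(12) = -6 + (0) = -6 m/s.

-6 m/s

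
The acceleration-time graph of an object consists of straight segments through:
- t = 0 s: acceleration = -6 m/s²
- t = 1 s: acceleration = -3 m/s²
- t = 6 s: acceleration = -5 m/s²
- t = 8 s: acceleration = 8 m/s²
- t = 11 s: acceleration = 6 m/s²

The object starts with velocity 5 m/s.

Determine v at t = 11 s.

4.5 m/s

Δv equals the area under the a-t graph; then v = v₀ + Δv.
0–1 s: ½(-6 + -3)(1) = -4.5 m/s
1–6 s: ½(-3 + -5)(5) = -20 m/s
6–8 s: ½(-5 + 8)(2) = 3 m/s
8–11 s: ½(8 + 6)(3) = 21 m/s
Δv = -0.5 m/s, so v(11) = 5 + (-0.5) = 4.5 m/s.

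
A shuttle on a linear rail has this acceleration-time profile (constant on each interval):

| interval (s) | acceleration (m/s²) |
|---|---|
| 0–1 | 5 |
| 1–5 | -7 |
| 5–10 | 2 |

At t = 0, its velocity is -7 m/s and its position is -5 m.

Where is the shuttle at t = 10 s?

On each constant-a segment, Δv = aΔt and Δx = v₀Δt + ½aΔt²; chain segment to segment.
0–1 s: v starts -7 m/s; Δx = -7·1 + ½·5·1² = -4.5 m; v ends -2 m/s.
1–5 s: v starts -2 m/s; Δx = -2·4 + ½·-7·4² = -64 m; v ends -30 m/s.
5–10 s: v starts -30 m/s; Δx = -30·5 + ½·2·5² = -125 m; v ends -20 m/s.
x(10) = -5 + Σ Δx = -198.5 m.

-198.5 m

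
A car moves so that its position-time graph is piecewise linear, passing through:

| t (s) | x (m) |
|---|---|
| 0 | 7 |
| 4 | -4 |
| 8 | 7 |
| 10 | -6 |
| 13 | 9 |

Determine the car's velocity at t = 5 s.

2.75 m/s

Velocity is the slope of the x-t graph on 4–8 s: (7 − -4)/(8 − 4) = 2.75 m/s.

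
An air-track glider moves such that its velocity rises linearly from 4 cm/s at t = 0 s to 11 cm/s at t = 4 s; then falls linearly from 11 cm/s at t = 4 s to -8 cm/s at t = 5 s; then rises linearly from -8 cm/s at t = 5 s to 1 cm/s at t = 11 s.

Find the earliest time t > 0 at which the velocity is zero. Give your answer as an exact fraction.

t = 87/19 s

v changes sign on 4–5 s (from 11 to -8); the graph is linear there, so v = 0 at t = 4 + (-11)·(5 − 4)/(-8 − 11) = 87/19 s.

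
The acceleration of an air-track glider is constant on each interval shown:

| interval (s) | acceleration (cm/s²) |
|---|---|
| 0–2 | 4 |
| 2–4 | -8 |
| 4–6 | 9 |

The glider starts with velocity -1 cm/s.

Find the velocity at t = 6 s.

9 cm/s

Δv equals the area under the a-t graph; then v = v₀ + Δv.
0–2 s: 4 × 2 = 8 cm/s
2–4 s: -8 × 2 = -16 cm/s
4–6 s: 9 × 2 = 18 cm/s
Δv = 10 cm/s, so v(6) = -1 + (10) = 9 cm/s.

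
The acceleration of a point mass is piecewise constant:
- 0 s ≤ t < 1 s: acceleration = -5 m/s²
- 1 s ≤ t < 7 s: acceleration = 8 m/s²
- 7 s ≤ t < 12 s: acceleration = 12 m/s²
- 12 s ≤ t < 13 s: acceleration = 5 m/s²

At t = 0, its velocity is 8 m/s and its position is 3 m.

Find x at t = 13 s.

689 m

On each constant-a segment, Δv = aΔt and Δx = v₀Δt + ½aΔt²; chain segment to segment.
0–1 s: v starts 8 m/s; Δx = 8·1 + ½·-5·1² = 5.5 m; v ends 3 m/s.
1–7 s: v starts 3 m/s; Δx = 3·6 + ½·8·6² = 162 m; v ends 51 m/s.
7–12 s: v starts 51 m/s; Δx = 51·5 + ½·12·5² = 405 m; v ends 111 m/s.
12–13 s: v starts 111 m/s; Δx = 111·1 + ½·5·1² = 113.5 m; v ends 116 m/s.
x(13) = 3 + Σ Δx = 689 m.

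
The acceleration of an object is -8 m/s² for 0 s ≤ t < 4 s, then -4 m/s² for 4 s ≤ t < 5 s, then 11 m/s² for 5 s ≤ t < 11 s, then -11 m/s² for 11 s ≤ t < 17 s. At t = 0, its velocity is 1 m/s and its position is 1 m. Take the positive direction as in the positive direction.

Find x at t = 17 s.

On each constant-a segment, Δv = aΔt and Δx = v₀Δt + ½aΔt²; chain segment to segment.
0–4 s: v starts 1 m/s; Δx = 1·4 + ½·-8·4² = -60 m; v ends -31 m/s.
4–5 s: v starts -31 m/s; Δx = -31·1 + ½·-4·1² = -33 m; v ends -35 m/s.
5–11 s: v starts -35 m/s; Δx = -35·6 + ½·11·6² = -12 m; v ends 31 m/s.
11–17 s: v starts 31 m/s; Δx = 31·6 + ½·-11·6² = -12 m; v ends -35 m/s.
x(17) = 1 + Σ Δx = -116 m.

-116 m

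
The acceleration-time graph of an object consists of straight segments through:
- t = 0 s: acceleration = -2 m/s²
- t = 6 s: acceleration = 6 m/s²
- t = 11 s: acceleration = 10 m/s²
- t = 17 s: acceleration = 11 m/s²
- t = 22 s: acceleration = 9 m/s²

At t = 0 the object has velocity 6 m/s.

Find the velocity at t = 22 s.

171 m/s

Δv equals the area under the a-t graph; then v = v₀ + Δv.
0–6 s: ½(-2 + 6)(6) = 12 m/s
6–11 s: ½(6 + 10)(5) = 40 m/s
11–17 s: ½(10 + 11)(6) = 63 m/s
17–22 s: ½(11 + 9)(5) = 50 m/s
Δv = 165 m/s, so v(22) = 6 + (165) = 171 m/s.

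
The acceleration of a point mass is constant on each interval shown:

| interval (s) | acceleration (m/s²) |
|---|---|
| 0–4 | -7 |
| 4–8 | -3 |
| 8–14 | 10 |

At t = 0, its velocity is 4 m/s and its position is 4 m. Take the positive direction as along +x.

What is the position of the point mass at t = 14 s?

-192 m

On each constant-a segment, Δv = aΔt and Δx = v₀Δt + ½aΔt²; chain segment to segment.
0–4 s: v starts 4 m/s; Δx = 4·4 + ½·-7·4² = -40 m; v ends -24 m/s.
4–8 s: v starts -24 m/s; Δx = -24·4 + ½·-3·4² = -120 m; v ends -36 m/s.
8–14 s: v starts -36 m/s; Δx = -36·6 + ½·10·6² = -36 m; v ends 24 m/s.
x(14) = 4 + Σ Δx = -192 m.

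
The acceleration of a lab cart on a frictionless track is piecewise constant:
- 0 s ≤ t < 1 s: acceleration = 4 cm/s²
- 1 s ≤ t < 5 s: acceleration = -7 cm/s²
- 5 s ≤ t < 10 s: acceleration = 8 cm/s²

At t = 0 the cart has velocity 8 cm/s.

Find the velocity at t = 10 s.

Δv equals the area under the a-t graph; then v = v₀ + Δv.
0–1 s: 4 × 1 = 4 cm/s
1–5 s: -7 × 4 = -28 cm/s
5–10 s: 8 × 5 = 40 cm/s
Δv = 16 cm/s, so v(10) = 8 + (16) = 24 cm/s.

24 cm/s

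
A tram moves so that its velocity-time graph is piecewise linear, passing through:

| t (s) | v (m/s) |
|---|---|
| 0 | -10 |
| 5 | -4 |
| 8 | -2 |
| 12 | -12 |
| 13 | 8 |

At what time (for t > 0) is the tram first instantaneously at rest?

t = 12.6 s

v changes sign on 12–13 s (from -12 to 8); the graph is linear there, so v = 0 at t = 12 + (12)·(13 − 12)/(8 − -12) = 12.6 s.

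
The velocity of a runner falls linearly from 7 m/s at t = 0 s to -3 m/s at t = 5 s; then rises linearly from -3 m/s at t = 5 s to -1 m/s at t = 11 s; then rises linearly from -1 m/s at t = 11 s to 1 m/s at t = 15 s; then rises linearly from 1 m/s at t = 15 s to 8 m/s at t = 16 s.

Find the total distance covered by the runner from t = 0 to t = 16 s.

Total distance travelled is ∫|v| dt — sum the magnitudes of each area piece.
0–5 s: v = 0 at t = 3.5 s; triangle areas 12.25 + 2.25 = 14.5 m
5–11 s: |½(-3 + -1)(6)| = 12 m
11–15 s: v = 0 at t = 13 s; triangle areas 1 + 1 = 2 m
15–16 s: |½(1 + 8)(1)| = 4.5 m
Total distance = 33 m

33 m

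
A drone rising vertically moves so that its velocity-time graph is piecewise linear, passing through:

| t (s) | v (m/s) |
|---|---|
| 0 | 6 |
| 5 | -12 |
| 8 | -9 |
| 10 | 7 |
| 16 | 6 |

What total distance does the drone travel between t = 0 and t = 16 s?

103.625 m

Distance (not displacement) is the total path length: add the absolute areas under v-t.
0–5 s: v = 0 at t = 5/3 s; triangle areas 5 + 20 = 25 m
5–8 s: |½(-12 + -9)(3)| = 31.5 m
8–10 s: v = 0 at t = 9.125 s; triangle areas 5.0625 + 3.0625 = 8.125 m
10–16 s: |½(7 + 6)(6)| = 39 m
Total distance = 103.625 m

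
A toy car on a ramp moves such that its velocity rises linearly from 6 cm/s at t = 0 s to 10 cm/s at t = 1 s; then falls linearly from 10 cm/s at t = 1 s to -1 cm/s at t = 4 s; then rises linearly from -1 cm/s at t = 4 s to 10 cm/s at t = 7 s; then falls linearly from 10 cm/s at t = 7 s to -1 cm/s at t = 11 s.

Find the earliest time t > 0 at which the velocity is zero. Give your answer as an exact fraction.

t = 41/11 s

v changes sign on 1–4 s (from 10 to -1); the graph is linear there, so v = 0 at t = 1 + (-10)·(4 − 1)/(-1 − 10) = 41/11 s.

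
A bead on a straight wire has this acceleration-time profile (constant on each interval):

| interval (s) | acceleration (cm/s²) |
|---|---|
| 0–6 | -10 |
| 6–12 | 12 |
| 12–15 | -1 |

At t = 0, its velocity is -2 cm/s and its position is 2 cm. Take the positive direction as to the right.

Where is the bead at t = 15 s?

On each constant-a segment, Δv = aΔt and Δx = v₀Δt + ½aΔt²; chain segment to segment.
0–6 s: v starts -2 cm/s; Δx = -2·6 + ½·-10·6² = -192 cm; v ends -62 cm/s.
6–12 s: v starts -62 cm/s; Δx = -62·6 + ½·12·6² = -156 cm; v ends 10 cm/s.
12–15 s: v starts 10 cm/s; Δx = 10·3 + ½·-1·3² = 25.5 cm; v ends 7 cm/s.
x(15) = 2 + Σ Δx = -320.5 cm.

-320.5 cm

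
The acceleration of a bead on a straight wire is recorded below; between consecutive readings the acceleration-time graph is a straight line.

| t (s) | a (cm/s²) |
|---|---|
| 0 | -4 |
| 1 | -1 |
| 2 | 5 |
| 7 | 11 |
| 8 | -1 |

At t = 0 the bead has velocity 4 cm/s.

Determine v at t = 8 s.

Δv equals the area under the a-t graph; then v = v₀ + Δv.
0–1 s: ½(-4 + -1)(1) = -2.5 cm/s
1–2 s: ½(-1 + 5)(1) = 2 cm/s
2–7 s: ½(5 + 11)(5) = 40 cm/s
7–8 s: ½(11 + -1)(1) = 5 cm/s
Δv = 44.5 cm/s, so v(8) = 4 + (44.5) = 48.5 cm/s.

48.5 cm/s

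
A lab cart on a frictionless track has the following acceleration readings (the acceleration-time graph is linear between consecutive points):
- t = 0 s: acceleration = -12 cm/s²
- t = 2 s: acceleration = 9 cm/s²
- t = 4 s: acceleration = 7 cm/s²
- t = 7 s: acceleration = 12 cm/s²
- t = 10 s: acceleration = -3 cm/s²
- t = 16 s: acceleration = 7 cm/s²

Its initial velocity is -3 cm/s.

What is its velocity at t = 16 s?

64 cm/s

Δv equals the area under the a-t graph; then v = v₀ + Δv.
0–2 s: ½(-12 + 9)(2) = -3 cm/s
2–4 s: ½(9 + 7)(2) = 16 cm/s
4–7 s: ½(7 + 12)(3) = 28.5 cm/s
7–10 s: ½(12 + -3)(3) = 13.5 cm/s
10–16 s: ½(-3 + 7)(6) = 12 cm/s
Δv = 67 cm/s, so v(16) = -3 + (67) = 64 cm/s.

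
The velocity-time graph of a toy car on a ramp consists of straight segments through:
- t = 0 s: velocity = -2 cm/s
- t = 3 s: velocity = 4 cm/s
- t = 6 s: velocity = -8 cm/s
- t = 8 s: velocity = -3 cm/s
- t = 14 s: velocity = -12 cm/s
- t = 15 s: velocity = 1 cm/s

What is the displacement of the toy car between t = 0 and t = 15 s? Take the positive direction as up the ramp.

-64.5 cm

Displacement is the signed area under the v-t curve.
0–3 s: ½(-2 + 4)(3) = 3 cm
3–6 s: ½(4 + -8)(3) = -6 cm
6–8 s: ½(-8 + -3)(2) = -11 cm
8–14 s: ½(-3 + -12)(6) = -45 cm
14–15 s: ½(-12 + 1)(1) = -5.5 cm
Net displacement = -64.5 cm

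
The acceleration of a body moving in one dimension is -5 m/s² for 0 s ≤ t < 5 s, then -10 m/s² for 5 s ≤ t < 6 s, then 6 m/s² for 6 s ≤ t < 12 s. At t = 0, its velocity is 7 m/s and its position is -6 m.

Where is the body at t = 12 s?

-116.5 m

On each constant-a segment, Δv = aΔt and Δx = v₀Δt + ½aΔt²; chain segment to segment.
0–5 s: v starts 7 m/s; Δx = 7·5 + ½·-5·5² = -27.5 m; v ends -18 m/s.
5–6 s: v starts -18 m/s; Δx = -18·1 + ½·-10·1² = -23 m; v ends -28 m/s.
6–12 s: v starts -28 m/s; Δx = -28·6 + ½·6·6² = -60 m; v ends 8 m/s.
x(12) = -6 + Σ Δx = -116.5 m.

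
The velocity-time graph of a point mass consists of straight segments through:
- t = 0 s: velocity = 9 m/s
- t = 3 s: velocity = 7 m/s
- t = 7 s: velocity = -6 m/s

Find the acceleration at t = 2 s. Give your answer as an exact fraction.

-2/3 m/s²

Acceleration is the slope of the v-t graph on 0–3 s: (7 − 9)/(3 − 0) = -2/3 m/s².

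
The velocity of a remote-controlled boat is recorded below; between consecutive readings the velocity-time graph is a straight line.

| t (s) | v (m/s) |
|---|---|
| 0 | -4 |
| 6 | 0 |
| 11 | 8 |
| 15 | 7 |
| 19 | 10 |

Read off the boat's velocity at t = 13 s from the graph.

On 11–15 s the graph is linear from 8 to 7 m/s: v(13) = 8 + (7 − 8)·(13 − 11)/(15 − 11) = 7.5 m/s.

7.5 m/s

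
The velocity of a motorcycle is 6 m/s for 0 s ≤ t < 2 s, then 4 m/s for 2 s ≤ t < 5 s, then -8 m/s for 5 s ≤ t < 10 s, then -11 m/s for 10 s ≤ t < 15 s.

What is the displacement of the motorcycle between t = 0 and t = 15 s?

Displacement is the signed area under the v-t curve.
0–2 s: 6 × 2 = 12 m
2–5 s: 4 × 3 = 12 m
5–10 s: -8 × 5 = -40 m
10–15 s: -11 × 5 = -55 m
Net displacement = -71 m

-71 m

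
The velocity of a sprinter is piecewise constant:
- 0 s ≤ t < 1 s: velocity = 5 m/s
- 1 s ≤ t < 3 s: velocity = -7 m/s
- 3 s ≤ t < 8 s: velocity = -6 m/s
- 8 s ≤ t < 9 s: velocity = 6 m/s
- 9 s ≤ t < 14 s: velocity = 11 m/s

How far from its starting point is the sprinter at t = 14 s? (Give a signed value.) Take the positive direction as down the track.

Net displacement equals the area under the velocity-time graph (areas below the axis count negative).
0–1 s: 5 × 1 = 5 m
1–3 s: -7 × 2 = -14 m
3–8 s: -6 × 5 = -30 m
8–9 s: 6 × 1 = 6 m
9–14 s: 11 × 5 = 55 m
Net displacement = 22 m

22 m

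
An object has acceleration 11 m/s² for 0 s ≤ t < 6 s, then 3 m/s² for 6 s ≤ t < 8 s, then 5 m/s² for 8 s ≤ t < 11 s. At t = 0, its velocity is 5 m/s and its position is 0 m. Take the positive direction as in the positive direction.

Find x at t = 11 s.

On each constant-a segment, Δv = aΔt and Δx = v₀Δt + ½aΔt²; chain segment to segment.
0–6 s: v starts 5 m/s; Δx = 5·6 + ½·11·6² = 228 m; v ends 71 m/s.
6–8 s: v starts 71 m/s; Δx = 71·2 + ½·3·2² = 148 m; v ends 77 m/s.
8–11 s: v starts 77 m/s; Δx = 77·3 + ½·5·3² = 253.5 m; v ends 92 m/s.
x(11) = 0 + Σ Δx = 629.5 m.

629.5 m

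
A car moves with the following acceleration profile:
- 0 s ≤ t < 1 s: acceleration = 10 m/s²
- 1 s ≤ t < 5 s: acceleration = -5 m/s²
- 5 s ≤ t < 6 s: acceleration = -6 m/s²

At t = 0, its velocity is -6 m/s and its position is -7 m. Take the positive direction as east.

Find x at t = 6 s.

-51 m

On each constant-a segment, Δv = aΔt and Δx = v₀Δt + ½aΔt²; chain segment to segment.
0–1 s: v starts -6 m/s; Δx = -6·1 + ½·10·1² = -1 m; v ends 4 m/s.
1–5 s: v starts 4 m/s; Δx = 4·4 + ½·-5·4² = -24 m; v ends -16 m/s.
5–6 s: v starts -16 m/s; Δx = -16·1 + ½·-6·1² = -19 m; v ends -22 m/s.
x(6) = -7 + Σ Δx = -51 m.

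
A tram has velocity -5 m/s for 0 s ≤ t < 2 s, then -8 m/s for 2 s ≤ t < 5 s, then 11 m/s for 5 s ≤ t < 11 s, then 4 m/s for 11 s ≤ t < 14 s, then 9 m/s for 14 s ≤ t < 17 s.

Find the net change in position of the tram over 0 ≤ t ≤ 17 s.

71 m

Displacement is the signed area under the v-t curve.
0–2 s: -5 × 2 = -10 m
2–5 s: -8 × 3 = -24 m
5–11 s: 11 × 6 = 66 m
11–14 s: 4 × 3 = 12 m
14–17 s: 9 × 3 = 27 m
Net displacement = 71 m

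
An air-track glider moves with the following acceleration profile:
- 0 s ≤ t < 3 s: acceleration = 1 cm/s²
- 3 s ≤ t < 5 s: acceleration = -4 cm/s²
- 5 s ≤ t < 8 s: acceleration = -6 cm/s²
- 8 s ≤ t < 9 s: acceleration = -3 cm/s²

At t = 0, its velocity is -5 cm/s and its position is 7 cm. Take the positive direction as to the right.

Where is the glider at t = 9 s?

-102 cm

On each constant-a segment, Δv = aΔt and Δx = v₀Δt + ½aΔt²; chain segment to segment.
0–3 s: v starts -5 cm/s; Δx = -5·3 + ½·1·3² = -10.5 cm; v ends -2 cm/s.
3–5 s: v starts -2 cm/s; Δx = -2·2 + ½·-4·2² = -12 cm; v ends -10 cm/s.
5–8 s: v starts -10 cm/s; Δx = -10·3 + ½·-6·3² = -57 cm; v ends -28 cm/s.
8–9 s: v starts -28 cm/s; Δx = -28·1 + ½·-3·1² = -29.5 cm; v ends -31 cm/s.
x(9) = 7 + Σ Δx = -102 cm.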